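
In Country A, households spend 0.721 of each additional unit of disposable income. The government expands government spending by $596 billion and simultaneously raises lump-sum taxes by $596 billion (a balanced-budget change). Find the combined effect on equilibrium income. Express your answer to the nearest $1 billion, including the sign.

Expenditure multiplier = 1/(1 − MPC) = 1/(1 − 0.721) = 1/0.279 ≈ 3.584.
ΔG contributes k·ΔG = (+$596 billion) / 0.279 ≈ +$2,136.2 billion.
ΔT of +$596 billion changes first-round spending by −c·ΔT = −$429.716 billion, contributing k·(−c·ΔT) = (−$429.716 billion) / 0.279 ≈ −$1,540.2 billion.
With ΔG = ΔT and no other leakages, the balanced-budget multiplier is 1, so ΔY = ΔG = +$596 billion.

+$596 billion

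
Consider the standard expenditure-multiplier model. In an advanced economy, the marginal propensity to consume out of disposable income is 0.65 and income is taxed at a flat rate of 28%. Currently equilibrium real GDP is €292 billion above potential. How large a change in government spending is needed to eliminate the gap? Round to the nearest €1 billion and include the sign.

Spending multiplier = 1/(1 − c(1−t)) = 1/(1 − 0.65×0.72) = 1/0.532 ≈ 1.88.
Need ΔY = −€292 billion, so ΔG = ΔY/k = (−€292 billion) × 0.532 ≈ −€155 billion.
The government should cut government spending by €155 billion.

−€155 billion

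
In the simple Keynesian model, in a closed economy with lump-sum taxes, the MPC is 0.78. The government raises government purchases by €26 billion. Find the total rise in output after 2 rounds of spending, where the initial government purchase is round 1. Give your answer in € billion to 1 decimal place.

€46.3 billion

Round 1 adds ΔG = €26 billion; each later round is MPC = 0.78 times the previous.
After 2 rounds: 26 + 20.28 = ΔG·(1 − c^2)/(1 − c) = 26 × (1 − 0.6084)/0.22 ≈ €46.3 billion.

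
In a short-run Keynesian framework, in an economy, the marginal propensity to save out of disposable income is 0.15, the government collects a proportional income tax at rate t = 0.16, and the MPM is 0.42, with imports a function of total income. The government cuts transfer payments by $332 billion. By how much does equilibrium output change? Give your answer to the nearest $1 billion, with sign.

MPC = 1 − MPS = 1 − 0.15 = 0.85.
The transfer change shifts disposable income by −$332 billion, so first-round consumption changes by c·ΔTR = 0.85 × (−$332 billion) = −$282.2 billion.
Expenditure multiplier = 1/(1 − c(1−t) + m) = 1/(1 − 0.85×0.84 + 0.42) = 1/0.706 ≈ 1.416.
The transfer multiplier is c × k ≈ 1.204, so ΔY = k × (c·ΔTR) = (−$282.2 billion) / 0.706 ≈ −$400 billion.

−$400 billion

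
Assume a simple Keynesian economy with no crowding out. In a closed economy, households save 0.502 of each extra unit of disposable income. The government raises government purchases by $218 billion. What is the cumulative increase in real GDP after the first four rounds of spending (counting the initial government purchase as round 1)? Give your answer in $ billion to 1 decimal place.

$407.6 billion

MPC = 1 − MPS = 1 − 0.502 = 0.498.
Round 1 adds ΔG = $218 billion; each later round is MPC = 0.498 times the previous.
After 4 rounds: 218 + 108.564 + 54.064872 + 26.924306256 = ΔG·(1 − c^4)/(1 − c) = 218 × (1 − 0.061505984016)/0.502 ≈ $407.6 billion.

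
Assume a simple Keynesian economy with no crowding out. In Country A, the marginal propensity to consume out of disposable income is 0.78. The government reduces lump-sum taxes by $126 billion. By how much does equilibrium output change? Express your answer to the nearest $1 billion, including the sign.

A lump-sum tax change of −$126 billion shifts disposable income by +$126 billion; first-round consumption changes by −c × ΔT = −0.78 × (−$126 billion) = +$98.28 billion.
Expenditure multiplier = 1/(1 − MPC) = 1/(1 − 0.78) = 1/0.22 ≈ 4.545.
The tax multiplier is −c × k ≈ −3.545, so ΔY = k × (−c·ΔT) = (+$98.28 billion) / 0.22 ≈ +$447 billion.

+$447 billion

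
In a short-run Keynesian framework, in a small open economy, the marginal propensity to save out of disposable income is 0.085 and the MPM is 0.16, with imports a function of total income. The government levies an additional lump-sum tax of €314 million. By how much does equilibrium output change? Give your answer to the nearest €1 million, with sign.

−€1,173 million

MPC = 1 − MPS = 1 − 0.085 = 0.915.
A lump-sum tax change of +€314 million shifts disposable income by −€314 million; first-round consumption changes by −c × ΔT = −0.915 × (+€314 million) = −€287.31 million.
Expenditure multiplier = 1/(1 − c + m) = 1/(1 − 0.915 + 0.16) = 1/0.245 ≈ 4.082.
The tax multiplier is −c × k ≈ −3.735, so ΔY = k × (−c·ΔT) = (−€287.31 million) / 0.245 ≈ −€1,173 million.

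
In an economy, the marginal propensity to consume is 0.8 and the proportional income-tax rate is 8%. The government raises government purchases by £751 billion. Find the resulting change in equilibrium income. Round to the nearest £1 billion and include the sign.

+£2,845 billion

Government-spending multiplier = 1/(1 − c(1−t)) = 1/(1 − 0.8×0.92) = 1/0.264 ≈ 3.788.
ΔY = k × ΔG = (+£751 billion) / 0.264 ≈ +£2,845 billion.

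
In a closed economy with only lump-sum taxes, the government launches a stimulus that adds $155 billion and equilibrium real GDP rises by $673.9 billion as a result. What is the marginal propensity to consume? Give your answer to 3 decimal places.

Implied spending multiplier k = ΔY/ΔG = 673.9/155 ≈ 4.3477.
Since k = 1/(1 − MPC), MPC = 1 − 1/k = 1 − ΔG/ΔY = 1 − 155/673.9 ≈ 0.770.

0.770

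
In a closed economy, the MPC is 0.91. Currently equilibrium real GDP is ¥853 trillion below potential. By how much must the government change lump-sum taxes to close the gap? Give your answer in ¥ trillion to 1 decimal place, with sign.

−¥84.4 trillion

Spending multiplier = 1/(1 − MPC) = 1/(1 − 0.91) = 1/0.09 ≈ 11.111.
Tax multiplier = −c·k = −0.91/0.09 ≈ −10.111. Need ΔY = +¥853 trillion, so ΔT = ΔY/(−c·k) = −(+¥853 trillion) × 0.09 / 0.91 ≈ −¥84.4 trillion.
The government should cut lump-sum taxes by ¥84.4 trillion.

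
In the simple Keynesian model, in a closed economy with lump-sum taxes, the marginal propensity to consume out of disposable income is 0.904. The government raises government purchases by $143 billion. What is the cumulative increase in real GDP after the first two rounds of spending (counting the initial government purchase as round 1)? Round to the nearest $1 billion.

$272 billion

Round 1 adds ΔG = $143 billion; each later round is MPC = 0.904 times the previous.
After 2 rounds: 143 + 129.272 = ΔG·(1 − c^2)/(1 − c) = 143 × (1 − 0.817216)/0.096 ≈ $272 billion.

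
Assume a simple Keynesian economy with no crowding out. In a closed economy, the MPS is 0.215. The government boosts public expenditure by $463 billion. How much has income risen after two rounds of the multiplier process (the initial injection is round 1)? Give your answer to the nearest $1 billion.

MPC = 1 − MPS = 1 − 0.215 = 0.785.
Round 1 adds ΔG = $463 billion; each later round is MPC = 0.785 times the previous.
After 2 rounds: 463 + 363.455 = ΔG·(1 − c^2)/(1 − c) = 463 × (1 − 0.616225)/0.215 ≈ $826 billion.

$826 billion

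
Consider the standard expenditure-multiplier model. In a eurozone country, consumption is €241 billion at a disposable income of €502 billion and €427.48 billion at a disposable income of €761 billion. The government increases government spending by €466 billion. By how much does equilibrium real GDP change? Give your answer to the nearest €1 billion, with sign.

+€1,664 billion

MPC = ΔC/ΔYd = (427.48 − 241)/(761 − 502) = 186.48/259 = 0.72.
Expenditure multiplier = 1/(1 − MPC) = 1/(1 − 0.72) = 1/0.28 ≈ 3.571.
ΔY = k × ΔG = (+€466 billion) / 0.28 ≈ +€1,664 billion.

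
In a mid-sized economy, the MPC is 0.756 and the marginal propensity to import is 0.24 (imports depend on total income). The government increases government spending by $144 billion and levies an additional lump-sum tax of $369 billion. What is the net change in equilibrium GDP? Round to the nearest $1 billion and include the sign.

Expenditure multiplier = 1/(1 − c + m) = 1/(1 − 0.756 + 0.24) = 1/0.484 ≈ 2.066.
ΔG contributes k·ΔG = (+$144 billion) / 0.484 ≈ +$297.5 billion.
ΔT of +$369 billion changes first-round spending by −c·ΔT = −$278.964 billion, contributing k·(−c·ΔT) = (−$278.964 billion) / 0.484 ≈ −$576.4 billion.
Net ΔY = k(ΔG − c·ΔT) = (−$134.964 billion) / 0.484 ≈ −$279 billion.

−$279 billion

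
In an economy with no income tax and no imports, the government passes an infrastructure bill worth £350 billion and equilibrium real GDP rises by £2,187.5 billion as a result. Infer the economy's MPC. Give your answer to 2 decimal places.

0.84

Implied spending multiplier k = ΔY/ΔG = 2,187.5/350 = 6.25.
Since k = 1/(1 − MPC), MPC = 1 − 1/k = 1 − ΔG/ΔY = 1 − 350/2,187.5 = 0.84.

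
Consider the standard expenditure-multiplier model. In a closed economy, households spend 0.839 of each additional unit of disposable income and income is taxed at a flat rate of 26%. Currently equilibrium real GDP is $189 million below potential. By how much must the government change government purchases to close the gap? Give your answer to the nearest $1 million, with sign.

Spending multiplier = 1/(1 − c(1−t)) = 1/(1 − 0.839×0.74) = 1/0.37914 ≈ 2.638.
Need ΔY = +$189 million, so ΔG = ΔY/k = (+$189 million) × 0.37914 ≈ +$72 million.
The government should increase government purchases by $72 million.

+$72 million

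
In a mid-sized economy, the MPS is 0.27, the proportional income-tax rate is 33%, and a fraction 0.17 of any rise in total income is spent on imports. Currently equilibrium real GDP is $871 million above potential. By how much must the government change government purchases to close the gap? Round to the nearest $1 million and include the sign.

−$593 million

MPC = 1 − MPS = 1 − 0.27 = 0.73.
Spending multiplier = 1/(1 − c(1−t) + m) = 1/(1 − 0.73×0.67 + 0.17) = 1/0.6809 ≈ 1.469.
Need ΔY = −$871 million, so ΔG = ΔY/k = (−$871 million) × 0.6809 ≈ −$593 million.
The government should cut government purchases by $593 million.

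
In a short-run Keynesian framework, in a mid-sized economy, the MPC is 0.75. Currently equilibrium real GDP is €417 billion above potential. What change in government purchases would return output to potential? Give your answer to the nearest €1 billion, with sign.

Spending multiplier = 1/(1 − MPC) = 1/(1 − 0.75) = 1/0.25 = 4.
Need ΔY = −€417 billion, so ΔG = ΔY/k = (−€417 billion) × 0.25 ≈ −€104 billion.
The government should cut government purchases by €104 billion.

−€104 billion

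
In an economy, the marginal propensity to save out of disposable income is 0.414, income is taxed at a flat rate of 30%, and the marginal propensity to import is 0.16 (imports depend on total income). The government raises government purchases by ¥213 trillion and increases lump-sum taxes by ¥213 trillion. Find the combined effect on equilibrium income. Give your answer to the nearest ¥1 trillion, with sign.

MPC = 1 − MPS = 1 − 0.414 = 0.586.
Expenditure multiplier = 1/(1 − c(1−t) + m) = 1/(1 − 0.586×0.7 + 0.16) = 1/0.7498 ≈ 1.334.
ΔG contributes k·ΔG = (+¥213 trillion) / 0.7498 ≈ +¥284.1 trillion.
ΔT of +¥213 trillion changes first-round spending by −c·ΔT = −¥124.818 trillion, contributing k·(−c·ΔT) = (−¥124.818 trillion) / 0.7498 ≈ −¥166.5 trillion.
Net ΔY = k(ΔG − c·ΔT) = (+¥88.182 trillion) / 0.7498 ≈ +¥118 trillion.

+¥118 trillion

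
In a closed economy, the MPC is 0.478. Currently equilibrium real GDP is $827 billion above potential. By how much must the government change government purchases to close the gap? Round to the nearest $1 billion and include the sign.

−$432 billion

Spending multiplier = 1/(1 − MPC) = 1/(1 − 0.478) = 1/0.522 ≈ 1.916.
Need ΔY = −$827 billion, so ΔG = ΔY/k = (−$827 billion) × 0.522 ≈ −$432 billion.
The government should cut government purchases by $432 billion.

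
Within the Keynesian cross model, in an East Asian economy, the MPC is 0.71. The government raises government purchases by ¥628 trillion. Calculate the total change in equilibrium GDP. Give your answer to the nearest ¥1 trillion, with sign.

Government-spending multiplier = 1/(1 − MPC) = 1/(1 − 0.71) = 1/0.29 ≈ 3.448.
ΔY = k × ΔG = (+¥628 trillion) / 0.29 ≈ +¥2,166 trillion.

+¥2,166 trillion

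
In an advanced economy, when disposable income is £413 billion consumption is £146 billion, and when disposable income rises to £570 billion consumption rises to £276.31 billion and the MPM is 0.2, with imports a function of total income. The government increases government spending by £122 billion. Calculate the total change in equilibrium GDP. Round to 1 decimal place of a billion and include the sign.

MPC = ΔC/ΔYd = (276.31 − 146)/(570 − 413) = 130.31/157 = 0.83.
Government-spending multiplier = 1/(1 − c + m) = 1/(1 − 0.83 + 0.2) = 1/0.37 ≈ 2.703.
ΔY = k × ΔG = (+£122 billion) / 0.37 ≈ +£329.7 billion.

+£329.7 billion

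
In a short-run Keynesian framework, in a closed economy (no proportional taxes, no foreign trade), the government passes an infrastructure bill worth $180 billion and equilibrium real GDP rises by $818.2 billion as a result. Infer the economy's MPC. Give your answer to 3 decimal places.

0.780

Implied spending multiplier k = ΔY/ΔG = 818.2/180 ≈ 4.5456.
Since k = 1/(1 − MPC), MPC = 1 − 1/k = 1 − ΔG/ΔY = 1 − 180/818.2 ≈ 0.780.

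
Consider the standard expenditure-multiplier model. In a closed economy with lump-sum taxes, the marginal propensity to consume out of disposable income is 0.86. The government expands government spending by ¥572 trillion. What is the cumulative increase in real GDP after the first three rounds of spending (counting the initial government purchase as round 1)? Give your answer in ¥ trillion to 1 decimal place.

¥1,487.0 trillion

Round 1 adds ΔG = ¥572 trillion; each later round is MPC = 0.86 times the previous.
After 3 rounds: 572 + 491.92 + 423.0512 = ΔG·(1 − c^3)/(1 − c) = 572 × (1 − 0.636056)/0.14 ≈ ¥1,487 trillion.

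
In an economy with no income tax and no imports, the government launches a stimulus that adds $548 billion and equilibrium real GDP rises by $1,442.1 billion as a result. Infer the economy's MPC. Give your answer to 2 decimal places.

Implied spending multiplier k = ΔY/ΔG = 1,442.1/548 ≈ 2.6316.
Since k = 1/(1 − MPC), MPC = 1 − 1/k = 1 − ΔG/ΔY = 1 − 548/1,442.1 ≈ 0.62.

0.62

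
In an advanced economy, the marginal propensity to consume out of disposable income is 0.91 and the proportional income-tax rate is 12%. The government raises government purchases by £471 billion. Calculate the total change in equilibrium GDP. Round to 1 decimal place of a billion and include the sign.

Expenditure multiplier = 1/(1 − c(1−t)) = 1/(1 − 0.91×0.88) = 1/0.1992 ≈ 5.02.
ΔY = k × ΔG = (+£471 billion) / 0.1992 ≈ +£2,364.5 billion.

+£2,364.5 billion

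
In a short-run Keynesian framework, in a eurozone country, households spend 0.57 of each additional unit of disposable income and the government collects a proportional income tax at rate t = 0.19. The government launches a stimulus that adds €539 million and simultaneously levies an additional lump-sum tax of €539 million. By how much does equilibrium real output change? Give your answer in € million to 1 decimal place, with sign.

+€430.6 million

Expenditure multiplier = 1/(1 − c(1−t)) = 1/(1 − 0.57×0.81) = 1/0.5383 ≈ 1.858.
ΔG contributes k·ΔG = (+€539 million) / 0.5383 ≈ +€1,001.3 million.
ΔT of +€539 million changes first-round spending by −c·ΔT = −€307.23 million, contributing k·(−c·ΔT) = (−€307.23 million) / 0.5383 ≈ −€570.7 million.
Net ΔY = k(ΔG − c·ΔT) = (+€231.77 million) / 0.5383 ≈ +€430.6 million.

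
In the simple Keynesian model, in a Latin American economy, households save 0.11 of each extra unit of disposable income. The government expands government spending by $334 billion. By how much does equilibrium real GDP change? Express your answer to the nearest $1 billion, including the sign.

MPC = 1 − MPS = 1 − 0.11 = 0.89.
Expenditure multiplier = 1/(1 − MPC) = 1/(1 − 0.89) = 1/0.11 ≈ 9.091.
ΔY = k × ΔG = (+$334 billion) / 0.11 ≈ +$3,036 billion.

+$3,036 billion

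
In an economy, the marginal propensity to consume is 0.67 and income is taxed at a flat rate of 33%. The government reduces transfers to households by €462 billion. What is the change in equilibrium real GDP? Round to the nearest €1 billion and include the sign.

The transfer change shifts disposable income by −€462 billion, so first-round consumption changes by c·ΔTR = 0.67 × (−€462 billion) = −€309.54 billion.
Expenditure multiplier = 1/(1 − c(1−t)) = 1/(1 − 0.67×0.67) = 1/0.5511 ≈ 1.815.
The transfer multiplier is c × k ≈ 1.216, so ΔY = k × (c·ΔTR) = (−€309.54 billion) / 0.5511 ≈ −€562 billion.

−€562 billion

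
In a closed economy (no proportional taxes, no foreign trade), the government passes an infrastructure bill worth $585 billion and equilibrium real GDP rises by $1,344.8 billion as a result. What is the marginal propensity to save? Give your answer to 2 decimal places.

0.44

Implied spending multiplier k = ΔY/ΔG = 1,344.8/585 ≈ 2.2988.
Since k = 1/(1 − MPC), MPC = 1 − 1/k = 1 − ΔG/ΔY = 1 − 585/1,344.8 ≈ 0.56.
MPS = 1 − MPC = 0.44.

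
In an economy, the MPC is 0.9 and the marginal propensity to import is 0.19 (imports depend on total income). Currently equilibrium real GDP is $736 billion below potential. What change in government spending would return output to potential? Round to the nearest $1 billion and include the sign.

Spending multiplier = 1/(1 − c + m) = 1/(1 − 0.9 + 0.19) = 1/0.29 ≈ 3.448.
Need ΔY = +$736 billion, so ΔG = ΔY/k = (+$736 billion) × 0.29 ≈ +$213 billion.
The government should increase government spending by $213 billion.

+$213 billion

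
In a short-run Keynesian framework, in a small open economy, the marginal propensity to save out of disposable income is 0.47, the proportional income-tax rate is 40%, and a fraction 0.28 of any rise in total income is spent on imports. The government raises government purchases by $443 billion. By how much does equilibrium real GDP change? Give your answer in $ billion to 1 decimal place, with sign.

+$460.5 billion

MPC = 1 − MPS = 1 − 0.47 = 0.53.
Expenditure multiplier = 1/(1 − c(1−t) + m) = 1/(1 − 0.53×0.6 + 0.28) = 1/0.962 ≈ 1.04.
ΔY = k × ΔG = (+$443 billion) / 0.962 ≈ +$460.5 billion.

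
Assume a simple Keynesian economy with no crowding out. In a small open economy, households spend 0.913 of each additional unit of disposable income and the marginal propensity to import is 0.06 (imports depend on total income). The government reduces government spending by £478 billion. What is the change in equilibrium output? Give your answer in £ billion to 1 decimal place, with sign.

−£3,251.7 billion

Spending multiplier = 1/(1 − c + m) = 1/(1 − 0.913 + 0.06) = 1/0.147 ≈ 6.803.
ΔY = k × ΔG = (−£478 billion) / 0.147 ≈ −£3,251.7 billion.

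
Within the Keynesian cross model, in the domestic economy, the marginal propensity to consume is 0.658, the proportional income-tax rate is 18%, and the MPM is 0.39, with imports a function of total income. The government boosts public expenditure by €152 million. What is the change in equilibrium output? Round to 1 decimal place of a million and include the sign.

Government-spending multiplier = 1/(1 − c(1−t) + m) = 1/(1 − 0.658×0.82 + 0.39) = 1/0.85044 ≈ 1.176.
ΔY = k × ΔG = (+€152 million) / 0.85044 ≈ +€178.7 million.

+€178.7 million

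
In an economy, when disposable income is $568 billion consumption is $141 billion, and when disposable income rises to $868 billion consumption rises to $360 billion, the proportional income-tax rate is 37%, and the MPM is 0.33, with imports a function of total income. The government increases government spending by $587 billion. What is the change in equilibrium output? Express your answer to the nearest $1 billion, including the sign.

+$675 billion

MPC = ΔC/ΔYd = (360 − 141)/(868 − 568) = 219/300 = 0.73.
Spending multiplier = 1/(1 − c(1−t) + m) = 1/(1 − 0.73×0.63 + 0.33) = 1/0.8701 ≈ 1.149.
ΔY = k × ΔG = (+$587 billion) / 0.8701 ≈ +$675 billion.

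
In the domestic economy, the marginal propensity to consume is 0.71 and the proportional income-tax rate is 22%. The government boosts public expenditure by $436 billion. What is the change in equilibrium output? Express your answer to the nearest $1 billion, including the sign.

Expenditure multiplier = 1/(1 − c(1−t)) = 1/(1 − 0.71×0.78) = 1/0.4462 ≈ 2.241.
ΔY = k × ΔG = (+$436 billion) / 0.4462 ≈ +$977 billion.

+$977 billion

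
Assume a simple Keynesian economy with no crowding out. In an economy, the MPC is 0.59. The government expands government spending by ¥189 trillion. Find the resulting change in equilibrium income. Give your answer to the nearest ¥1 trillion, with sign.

+¥461 trillion

Expenditure multiplier = 1/(1 − MPC) = 1/(1 − 0.59) = 1/0.41 ≈ 2.439.
ΔY = k × ΔG = (+¥189 trillion) / 0.41 ≈ +¥461 trillion.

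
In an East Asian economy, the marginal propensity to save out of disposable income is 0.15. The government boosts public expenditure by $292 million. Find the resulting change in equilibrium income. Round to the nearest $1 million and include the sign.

+$1,947 million

MPC = 1 − MPS = 1 − 0.15 = 0.85.
Government-spending multiplier = 1/(1 − MPC) = 1/(1 − 0.85) = 1/0.15 ≈ 6.667.
ΔY = k × ΔG = (+$292 million) / 0.15 ≈ +$1,947 million.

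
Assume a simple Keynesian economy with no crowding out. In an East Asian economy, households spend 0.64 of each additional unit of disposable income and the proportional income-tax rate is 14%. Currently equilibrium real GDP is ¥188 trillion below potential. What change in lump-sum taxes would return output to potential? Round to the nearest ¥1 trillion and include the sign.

−¥132 trillion

Spending multiplier = 1/(1 − c(1−t)) = 1/(1 − 0.64×0.86) = 1/0.4496 ≈ 2.224.
Tax multiplier = −c·k = −0.64/0.4496 ≈ −1.423. Need ΔY = +¥188 trillion, so ΔT = ΔY/(−c·k) = −(+¥188 trillion) × 0.4496 / 0.64 ≈ −¥132 trillion.
The government should cut lump-sum taxes by ¥132 trillion.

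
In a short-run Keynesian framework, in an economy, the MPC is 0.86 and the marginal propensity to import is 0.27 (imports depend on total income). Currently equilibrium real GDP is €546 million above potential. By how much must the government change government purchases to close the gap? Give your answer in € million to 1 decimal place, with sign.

Spending multiplier = 1/(1 − c + m) = 1/(1 − 0.86 + 0.27) = 1/0.41 ≈ 2.439.
Need ΔY = −€546 million, so ΔG = ΔY/k = (−€546 million) × 0.41 ≈ −€223.9 million.
The government should cut government purchases by €223.9 million.

−€223.9 million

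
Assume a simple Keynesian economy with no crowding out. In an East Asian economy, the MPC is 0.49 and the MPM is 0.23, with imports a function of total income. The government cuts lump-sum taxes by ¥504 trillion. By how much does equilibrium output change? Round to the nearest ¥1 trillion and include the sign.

A lump-sum tax change of −¥504 trillion shifts disposable income by +¥504 trillion; first-round consumption changes by −c × ΔT = −0.49 × (−¥504 trillion) = +¥246.96 trillion.
Expenditure multiplier = 1/(1 − c + m) = 1/(1 − 0.49 + 0.23) = 1/0.74 ≈ 1.351.
The tax multiplier is −c × k ≈ −0.662, so ΔY = k × (−c·ΔT) = (+¥246.96 trillion) / 0.74 ≈ +¥334 trillion.

+¥334 trillion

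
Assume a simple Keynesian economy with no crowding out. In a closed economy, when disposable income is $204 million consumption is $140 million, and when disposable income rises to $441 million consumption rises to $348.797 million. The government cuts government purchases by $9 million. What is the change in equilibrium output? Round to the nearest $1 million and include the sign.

MPC = ΔC/ΔYd = (348.797 − 140)/(441 − 204) = 208.797/237 = 0.881.
Spending multiplier = 1/(1 − MPC) = 1/(1 − 0.881) = 1/0.119 ≈ 8.403.
ΔY = k × ΔG = (−$9 million) / 0.119 ≈ −$76 million.

−$76 million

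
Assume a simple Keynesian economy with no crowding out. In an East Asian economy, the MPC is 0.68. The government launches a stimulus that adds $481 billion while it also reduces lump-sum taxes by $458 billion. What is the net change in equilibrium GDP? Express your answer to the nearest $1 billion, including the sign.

+$2,476 billion

Expenditure multiplier = 1/(1 − MPC) = 1/(1 − 0.68) = 1/0.32 = 3.125.
ΔG contributes k·ΔG = (+$481 billion) / 0.32 ≈ +$1,503.1 billion.
ΔT of −$458 billion changes first-round spending by −c·ΔT = +$311.44 billion, contributing k·(−c·ΔT) = (+$311.44 billion) / 0.32 ≈ +$973.3 billion.
Net ΔY = k(ΔG − c·ΔT) = (+$792.44 billion) / 0.32 ≈ +$2,476 billion.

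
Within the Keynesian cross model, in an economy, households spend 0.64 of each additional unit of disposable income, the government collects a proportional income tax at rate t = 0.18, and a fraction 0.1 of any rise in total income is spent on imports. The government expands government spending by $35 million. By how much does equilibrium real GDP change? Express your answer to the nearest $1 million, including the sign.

Expenditure multiplier = 1/(1 − c(1−t) + m) = 1/(1 − 0.64×0.82 + 0.1) = 1/0.5752 ≈ 1.739.
ΔY = k × ΔG = (+$35 million) / 0.5752 ≈ +$61 million.

+$61 million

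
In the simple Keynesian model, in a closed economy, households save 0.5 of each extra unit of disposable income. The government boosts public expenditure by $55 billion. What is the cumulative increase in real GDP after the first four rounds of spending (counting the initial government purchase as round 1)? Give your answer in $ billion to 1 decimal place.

$103.1 billion

MPC = 1 − MPS = 1 − 0.5 = 0.5.
Round 1 adds ΔG = $55 billion; each later round is MPC = 0.5 times the previous.
After 4 rounds: 55 + 27.5 + 13.75 + 6.875 = ΔG·(1 − c^4)/(1 − c) = 55 × (1 − 0.0625)/0.5 ≈ $103.1 billion.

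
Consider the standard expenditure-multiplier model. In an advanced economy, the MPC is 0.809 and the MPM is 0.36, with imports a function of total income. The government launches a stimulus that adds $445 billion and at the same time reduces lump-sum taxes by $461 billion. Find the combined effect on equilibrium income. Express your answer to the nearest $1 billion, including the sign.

+$1,484 billion

Expenditure multiplier = 1/(1 − c + m) = 1/(1 − 0.809 + 0.36) = 1/0.551 ≈ 1.815.
ΔG contributes k·ΔG = (+$445 billion) / 0.551 ≈ +$807.6 billion.
ΔT of −$461 billion changes first-round spending by −c·ΔT = +$372.949 billion, contributing k·(−c·ΔT) = (+$372.949 billion) / 0.551 ≈ +$676.9 billion.
Net ΔY = k(ΔG − c·ΔT) = (+$817.949 billion) / 0.551 ≈ +$1,484 billion.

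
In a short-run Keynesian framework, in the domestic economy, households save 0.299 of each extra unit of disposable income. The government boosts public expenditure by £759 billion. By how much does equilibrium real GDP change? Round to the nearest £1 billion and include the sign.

+£2,538 billion

MPC = 1 − MPS = 1 − 0.299 = 0.701.
Expenditure multiplier = 1/(1 − MPC) = 1/(1 − 0.701) = 1/0.299 ≈ 3.344.
ΔY = k × ΔG = (+£759 billion) / 0.299 ≈ +£2,538 billion.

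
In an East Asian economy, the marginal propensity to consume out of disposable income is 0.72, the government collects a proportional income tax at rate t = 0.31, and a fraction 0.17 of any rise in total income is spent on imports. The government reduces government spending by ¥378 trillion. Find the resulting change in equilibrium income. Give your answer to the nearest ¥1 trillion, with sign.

Spending multiplier = 1/(1 − c(1−t) + m) = 1/(1 − 0.72×0.69 + 0.17) = 1/0.6732 ≈ 1.485.
ΔY = k × ΔG = (−¥378 trillion) / 0.6732 ≈ −¥561 trillion.

−¥561 trillion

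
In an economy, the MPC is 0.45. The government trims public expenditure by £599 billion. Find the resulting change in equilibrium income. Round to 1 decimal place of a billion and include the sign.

−£1,089.1 billion

Expenditure multiplier = 1/(1 − MPC) = 1/(1 − 0.45) = 1/0.55 ≈ 1.818.
ΔY = k × ΔG = (−£599 billion) / 0.55 ≈ −£1,089.1 billion.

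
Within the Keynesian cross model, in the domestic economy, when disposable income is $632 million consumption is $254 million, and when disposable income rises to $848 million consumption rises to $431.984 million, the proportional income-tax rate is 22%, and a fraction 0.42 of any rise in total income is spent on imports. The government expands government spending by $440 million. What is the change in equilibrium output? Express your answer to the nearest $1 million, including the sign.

MPC = ΔC/ΔYd = (431.984 − 254)/(848 − 632) = 177.984/216 = 0.824.
Spending multiplier = 1/(1 − c(1−t) + m) = 1/(1 − 0.824×0.78 + 0.42) = 1/0.77728 ≈ 1.287.
ΔY = k × ΔG = (+$440 million) / 0.77728 ≈ +$566 million.

+$566 million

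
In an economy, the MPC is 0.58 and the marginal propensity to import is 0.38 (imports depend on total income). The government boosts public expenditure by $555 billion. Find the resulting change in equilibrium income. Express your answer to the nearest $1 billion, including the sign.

Spending multiplier = 1/(1 − c + m) = 1/(1 − 0.58 + 0.38) = 1/0.8 = 1.25.
ΔY = k × ΔG = (+$555 billion) / 0.8 ≈ +$694 billion.

+$694 billion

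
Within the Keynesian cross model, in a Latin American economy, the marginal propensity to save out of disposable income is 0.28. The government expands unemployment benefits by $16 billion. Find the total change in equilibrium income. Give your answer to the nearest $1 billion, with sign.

+$41 billion

MPC = 1 − MPS = 1 − 0.28 = 0.72.
The transfer change shifts disposable income by +$16 billion, so first-round consumption changes by c·ΔTR = 0.72 × (+$16 billion) = +$11.52 billion.
Expenditure multiplier = 1/(1 − MPC) = 1/(1 − 0.72) = 1/0.28 ≈ 3.571.
The transfer multiplier is c × k ≈ 2.571, so ΔY = k × (c·ΔTR) = (+$11.52 billion) / 0.28 ≈ +$41 billion.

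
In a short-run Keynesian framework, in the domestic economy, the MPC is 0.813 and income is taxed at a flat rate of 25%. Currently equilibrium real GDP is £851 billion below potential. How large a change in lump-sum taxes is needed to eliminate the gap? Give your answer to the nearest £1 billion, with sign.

−£408 billion

Spending multiplier = 1/(1 − c(1−t)) = 1/(1 − 0.813×0.75) = 1/0.39025 ≈ 2.562.
Tax multiplier = −c·k = −0.813/0.39025 ≈ −2.083. Need ΔY = +£851 billion, so ΔT = ΔY/(−c·k) = −(+£851 billion) × 0.39025 / 0.813 ≈ −£408 billion.
The government should cut lump-sum taxes by £408 billion.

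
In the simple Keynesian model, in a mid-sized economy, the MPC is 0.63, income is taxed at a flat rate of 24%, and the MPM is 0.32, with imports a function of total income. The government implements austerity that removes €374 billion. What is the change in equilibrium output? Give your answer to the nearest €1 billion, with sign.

−€445 billion

Expenditure multiplier = 1/(1 − c(1−t) + m) = 1/(1 − 0.63×0.76 + 0.32) = 1/0.8412 ≈ 1.189.
ΔY = k × ΔG = (−€374 billion) / 0.8412 ≈ −€445 billion.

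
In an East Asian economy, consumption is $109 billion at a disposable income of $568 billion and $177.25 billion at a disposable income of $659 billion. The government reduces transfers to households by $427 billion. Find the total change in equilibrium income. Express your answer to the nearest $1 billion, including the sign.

MPC = ΔC/ΔYd = (177.25 − 109)/(659 − 568) = 68.25/91 = 0.75.
The transfer change shifts disposable income by −$427 billion, so first-round consumption changes by c·ΔTR = 0.75 × (−$427 billion) = −$320.25 billion.
Expenditure multiplier = 1/(1 − MPC) = 1/(1 − 0.75) = 1/0.25 = 4.
The transfer multiplier is c × k = 3, so ΔY = k × (c·ΔTR) = (−$320.25 billion) / 0.25 = −$1,281 billion.

−$1,281 billion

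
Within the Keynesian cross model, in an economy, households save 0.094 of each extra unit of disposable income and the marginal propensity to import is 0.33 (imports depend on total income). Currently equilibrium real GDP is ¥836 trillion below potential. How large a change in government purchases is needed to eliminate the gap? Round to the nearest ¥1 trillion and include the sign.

+¥354 trillion

MPC = 1 − MPS = 1 − 0.094 = 0.906.
Spending multiplier = 1/(1 − c + m) = 1/(1 − 0.906 + 0.33) = 1/0.424 ≈ 2.358.
Need ΔY = +¥836 trillion, so ΔG = ΔY/k = (+¥836 trillion) × 0.424 ≈ +¥354 trillion.
The government should increase government purchases by ¥354 trillion.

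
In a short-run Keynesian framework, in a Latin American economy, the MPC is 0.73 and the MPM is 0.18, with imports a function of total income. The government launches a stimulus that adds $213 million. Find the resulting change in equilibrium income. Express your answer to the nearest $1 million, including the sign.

+$473 million

Spending multiplier = 1/(1 − c + m) = 1/(1 − 0.73 + 0.18) = 1/0.45 ≈ 2.222.
ΔY = k × ΔG = (+$213 million) / 0.45 ≈ +$473 million.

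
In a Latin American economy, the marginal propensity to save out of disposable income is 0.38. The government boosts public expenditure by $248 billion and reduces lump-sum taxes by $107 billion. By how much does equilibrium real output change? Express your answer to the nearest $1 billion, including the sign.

+$827 billion

MPC = 1 − MPS = 1 − 0.38 = 0.62.
Expenditure multiplier = 1/(1 − MPC) = 1/(1 − 0.62) = 1/0.38 ≈ 2.632.
ΔG contributes k·ΔG = (+$248 billion) / 0.38 ≈ +$652.6 billion.
ΔT of −$107 billion changes first-round spending by −c·ΔT = +$66.34 billion, contributing k·(−c·ΔT) = (+$66.34 billion) / 0.38 ≈ +$174.6 billion.
Net ΔY = k(ΔG − c·ΔT) = (+$314.34 billion) / 0.38 ≈ +$827 billion.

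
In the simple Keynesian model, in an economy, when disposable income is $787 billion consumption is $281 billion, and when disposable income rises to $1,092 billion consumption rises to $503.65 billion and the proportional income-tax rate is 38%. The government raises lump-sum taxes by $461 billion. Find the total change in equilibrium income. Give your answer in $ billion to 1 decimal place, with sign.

MPC = ΔC/ΔYd = (503.65 − 281)/(1,092 − 787) = 222.65/305 = 0.73.
A lump-sum tax change of +$461 billion shifts disposable income by −$461 billion; first-round consumption changes by −c × ΔT = −0.73 × (+$461 billion) = −$336.53 billion.
Expenditure multiplier = 1/(1 − c(1−t)) = 1/(1 − 0.73×0.62) = 1/0.5474 ≈ 1.827.
The tax multiplier is −c × k ≈ −1.334, so ΔY = k × (−c·ΔT) = (−$336.53 billion) / 0.5474 ≈ −$614.8 billion.

−$614.8 billion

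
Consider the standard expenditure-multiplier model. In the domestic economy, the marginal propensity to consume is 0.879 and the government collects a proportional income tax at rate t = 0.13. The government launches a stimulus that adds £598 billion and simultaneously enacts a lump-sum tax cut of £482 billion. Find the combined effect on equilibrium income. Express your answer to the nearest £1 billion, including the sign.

Expenditure multiplier = 1/(1 − c(1−t)) = 1/(1 − 0.879×0.87) = 1/0.23527 ≈ 4.25.
ΔG contributes k·ΔG = (+£598 billion) / 0.23527 ≈ +£2,541.8 billion.
ΔT of −£482 billion changes first-round spending by −c·ΔT = +£423.678 billion, contributing k·(−c·ΔT) = (+£423.678 billion) / 0.23527 ≈ +£1,800.8 billion.
Net ΔY = k(ΔG − c·ΔT) = (+£1,021.678 billion) / 0.23527 ≈ +£4,343 billion.

+£4,343 billion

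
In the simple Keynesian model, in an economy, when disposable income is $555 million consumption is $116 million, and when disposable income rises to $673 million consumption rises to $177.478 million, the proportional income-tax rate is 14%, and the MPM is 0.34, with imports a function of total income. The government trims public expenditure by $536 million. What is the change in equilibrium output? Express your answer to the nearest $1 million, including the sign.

−$601 million

MPC = ΔC/ΔYd = (177.478 − 116)/(673 − 555) = 61.478/118 = 0.521.
Spending multiplier = 1/(1 − c(1−t) + m) = 1/(1 − 0.521×0.86 + 0.34) = 1/0.89194 ≈ 1.121.
ΔY = k × ΔG = (−$536 million) / 0.89194 ≈ −$601 million.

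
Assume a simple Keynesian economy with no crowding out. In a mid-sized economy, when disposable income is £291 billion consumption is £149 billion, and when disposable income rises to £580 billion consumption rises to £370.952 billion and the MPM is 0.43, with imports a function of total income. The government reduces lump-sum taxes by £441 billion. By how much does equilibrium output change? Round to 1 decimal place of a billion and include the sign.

+£511.6 billion

MPC = ΔC/ΔYd = (370.952 − 149)/(580 − 291) = 221.952/289 = 0.768.
A lump-sum tax change of −£441 billion shifts disposable income by +£441 billion; first-round consumption changes by −c × ΔT = −0.768 × (−£441 billion) = +£338.688 billion.
Expenditure multiplier = 1/(1 − c + m) = 1/(1 − 0.768 + 0.43) = 1/0.662 ≈ 1.511.
The tax multiplier is −c × k ≈ −1.16, so ΔY = k × (−c·ΔT) = (+£338.688 billion) / 0.662 ≈ +£511.6 billion.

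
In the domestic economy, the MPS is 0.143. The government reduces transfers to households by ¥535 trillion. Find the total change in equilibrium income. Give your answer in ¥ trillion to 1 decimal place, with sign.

−¥3,206.3 trillion

MPC = 1 − MPS = 1 − 0.143 = 0.857.
The transfer change shifts disposable income by −¥535 trillion, so first-round consumption changes by c·ΔTR = 0.857 × (−¥535 trillion) = −¥458.495 trillion.
Expenditure multiplier = 1/(1 − MPC) = 1/(1 − 0.857) = 1/0.143 ≈ 6.993.
The transfer multiplier is c × k ≈ 5.993, so ΔY = k × (c·ΔTR) = (−¥458.495 trillion) / 0.143 ≈ −¥3,206.3 trillion.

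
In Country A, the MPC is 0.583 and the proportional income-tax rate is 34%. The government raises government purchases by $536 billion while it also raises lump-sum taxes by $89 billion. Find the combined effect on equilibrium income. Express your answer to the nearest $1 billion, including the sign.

+$787 billion

Expenditure multiplier = 1/(1 − c(1−t)) = 1/(1 − 0.583×0.66) = 1/0.61522 ≈ 1.625.
ΔG contributes k·ΔG = (+$536 billion) / 0.61522 ≈ +$871.2 billion.
ΔT of +$89 billion changes first-round spending by −c·ΔT = −$51.887 billion, contributing k·(−c·ΔT) = (−$51.887 billion) / 0.61522 ≈ −$84.3 billion.
Net ΔY = k(ΔG − c·ΔT) = (+$484.113 billion) / 0.61522 ≈ +$787 billion.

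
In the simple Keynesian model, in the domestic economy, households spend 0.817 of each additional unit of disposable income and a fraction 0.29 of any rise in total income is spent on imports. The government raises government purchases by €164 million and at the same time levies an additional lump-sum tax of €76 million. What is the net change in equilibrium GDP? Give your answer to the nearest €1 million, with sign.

+€215 million

Expenditure multiplier = 1/(1 − c + m) = 1/(1 − 0.817 + 0.29) = 1/0.473 ≈ 2.114.
ΔG contributes k·ΔG = (+€164 million) / 0.473 ≈ +€346.7 million.
ΔT of +€76 million changes first-round spending by −c·ΔT = −€62.092 million, contributing k·(−c·ΔT) = (−€62.092 million) / 0.473 ≈ −€131.3 million.
Net ΔY = k(ΔG − c·ΔT) = (+€101.908 million) / 0.473 ≈ +€215 million.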